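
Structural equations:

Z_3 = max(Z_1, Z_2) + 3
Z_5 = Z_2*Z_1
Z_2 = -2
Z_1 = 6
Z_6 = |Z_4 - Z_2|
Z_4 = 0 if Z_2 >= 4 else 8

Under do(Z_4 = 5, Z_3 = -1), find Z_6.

The joint intervention fixes Z_4 = 5, Z_3 = -1, removing each variable's own equation.
Z_6 = |Z_4 - Z_2|  [with Z_4=5, Z_2=-2]  = 7

7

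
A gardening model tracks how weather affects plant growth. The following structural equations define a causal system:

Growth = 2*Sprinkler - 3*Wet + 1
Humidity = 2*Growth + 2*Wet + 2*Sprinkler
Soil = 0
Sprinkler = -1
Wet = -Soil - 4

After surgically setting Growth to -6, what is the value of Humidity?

-22

Intervening sets Growth = -6 and removes its equation (Growth = 2*Sprinkler - 3*Wet + 1).
Wet = -Soil - 4  [with Soil=0]  = -4
Humidity = 2*Growth + 2*Wet + 2*Sprinkler  [with Growth=-6, Wet=-4, Sprinkler=-1]  = -22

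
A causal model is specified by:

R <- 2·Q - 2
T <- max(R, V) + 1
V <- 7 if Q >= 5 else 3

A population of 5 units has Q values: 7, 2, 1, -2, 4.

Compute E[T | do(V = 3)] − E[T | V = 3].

The intervention sets V=3 in all 5 units regardless of Q. Recomputing T per unit gives 13, 4, 4, 4, 7; average 6.4.
E[T|V=3] averages over only the 4 units with V=3 (Q = 2, 1, -2, 4): T = 4, 4, 4, 7, mean 4.75.
Difference = 6.4 − 4.75 = 1.65.

1.65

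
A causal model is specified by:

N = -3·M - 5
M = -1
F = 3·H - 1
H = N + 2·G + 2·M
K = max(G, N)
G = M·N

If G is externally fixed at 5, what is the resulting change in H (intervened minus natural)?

6

do(G=5) replaces the equation G = M·N with the constant G = 5.
N = -3·M - 5  [with M=-1]  = -2
H = N + 2·G + 2·M  [with N=-2, G=5, M=-1]  = 6
Without intervention: N = -3·M - 5  [with M=-1]  = -2; G = M·N  [with M=-1, N=-2]  = 2; H = N + 2·G + 2·M  [with N=-2, G=2, M=-1]  = 0.
Change = 6 − 0 = 6.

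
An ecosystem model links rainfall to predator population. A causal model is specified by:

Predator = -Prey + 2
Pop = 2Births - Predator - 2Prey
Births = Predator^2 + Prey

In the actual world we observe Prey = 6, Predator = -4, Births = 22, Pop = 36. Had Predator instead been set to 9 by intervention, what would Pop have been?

153

Under do(Predator=9), the mechanism Predator = -Prey + 2 is discarded; Predator is fixed at 9.
Births = Predator^2 + Prey  [with Predator=9, Prey=6]  = 87
Pop = 2Births - Predator - 2Prey  [with Births=87, Predator=9, Prey=6]  = 153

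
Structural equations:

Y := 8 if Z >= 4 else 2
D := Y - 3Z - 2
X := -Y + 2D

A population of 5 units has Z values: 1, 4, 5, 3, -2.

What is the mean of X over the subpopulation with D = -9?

-23

E[X|D=-9] averages over only the 2 units with D=-9 (Z = 5, 3): X = -26, -20, mean -23.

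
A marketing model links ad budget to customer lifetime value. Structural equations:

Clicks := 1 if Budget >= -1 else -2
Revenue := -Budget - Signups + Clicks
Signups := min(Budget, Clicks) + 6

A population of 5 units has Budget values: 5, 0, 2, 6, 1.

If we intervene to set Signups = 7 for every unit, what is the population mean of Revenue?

-8.8

Under do(Signups=7), Signups's equation is replaced by Signups=7 for every unit. Per-unit Revenue: -11, -6, -8, -12, -7. Mean = -8.8.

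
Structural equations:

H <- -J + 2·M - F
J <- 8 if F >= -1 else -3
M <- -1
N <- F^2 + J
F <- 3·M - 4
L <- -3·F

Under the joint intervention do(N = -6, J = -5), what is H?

10

Under do(N = -6, J = -5), each intervened variable's structural equation is replaced by its fixed value.
F = 3·M - 4  [with M=-1]  = -7
H = -J + 2·M - F  [with J=-5, M=-1, F=-7]  = 10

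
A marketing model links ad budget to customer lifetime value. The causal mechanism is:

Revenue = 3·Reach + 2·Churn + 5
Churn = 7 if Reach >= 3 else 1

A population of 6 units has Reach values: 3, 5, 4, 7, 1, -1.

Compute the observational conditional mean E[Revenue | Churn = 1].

Observing Churn=1 restricts to units where Churn's equation naturally yields 1: Reach ∈ {1, -1}. In that subpopulation Revenue = 10, 4, mean 7.

7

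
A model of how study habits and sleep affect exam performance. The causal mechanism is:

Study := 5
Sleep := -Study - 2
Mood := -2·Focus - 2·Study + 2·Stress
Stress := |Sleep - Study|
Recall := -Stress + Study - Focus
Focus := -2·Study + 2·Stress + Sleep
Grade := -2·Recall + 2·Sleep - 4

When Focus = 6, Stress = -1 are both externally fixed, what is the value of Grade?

-18

The joint intervention fixes Focus = 6, Stress = -1, removing each variable's own equation.
Sleep = -Study - 2  [with Study=5]  = -7
Recall = -Stress + Study - Focus  [with Stress=-1, Study=5, Focus=6]  = 0
Grade = -2·Recall + 2·Sleep - 4  [with Recall=0, Sleep=-7]  = -18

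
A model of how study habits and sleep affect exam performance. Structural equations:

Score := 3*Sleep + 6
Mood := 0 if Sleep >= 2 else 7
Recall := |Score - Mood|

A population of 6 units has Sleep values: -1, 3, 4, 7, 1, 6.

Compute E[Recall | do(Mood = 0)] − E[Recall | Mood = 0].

-5

do(Mood=0) breaks Mood's dependence on Sleep. With Mood=0 fixed, Recall across the units is 3, 15, 18, 27, 9, 24, mean 16.
Observing Mood=0 restricts to units where Mood's equation naturally yields 0: Sleep ∈ {3, 4, 7, 6}. In that subpopulation Recall = 15, 18, 27, 24, mean 21.
Difference = 16 − 21 = -5.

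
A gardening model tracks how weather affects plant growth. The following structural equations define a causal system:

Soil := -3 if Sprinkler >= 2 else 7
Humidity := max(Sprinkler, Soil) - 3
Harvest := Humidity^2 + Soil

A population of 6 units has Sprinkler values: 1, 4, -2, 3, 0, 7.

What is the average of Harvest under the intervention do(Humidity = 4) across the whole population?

18

The intervention sets Humidity=4 in all 6 units regardless of Sprinkler. Recomputing Harvest per unit gives 23, 13, 23, 13, 23, 13; average 18.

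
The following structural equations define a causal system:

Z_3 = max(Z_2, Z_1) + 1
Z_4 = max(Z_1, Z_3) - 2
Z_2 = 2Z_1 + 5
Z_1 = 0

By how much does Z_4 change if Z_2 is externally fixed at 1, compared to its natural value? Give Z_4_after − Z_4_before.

-4

Under do(Z_2=1), the mechanism Z_2 = 2Z_1 + 5 is discarded; Z_2 is fixed at 1.
Z_3 = max(Z_2, Z_1) + 1  [with Z_2=1, Z_1=0]  = 2
Z_4 = max(Z_1, Z_3) - 2  [with Z_1=0, Z_3=2]  = 0
Without intervention: Z_2 = 2Z_1 + 5  [with Z_1=0]  = 5; Z_3 = max(Z_2, Z_1) + 1  [with Z_2=5, Z_1=0]  = 6; Z_4 = max(Z_1, Z_3) - 2  [with Z_1=0, Z_3=6]  = 4.
Change = 0 − 4 = -4.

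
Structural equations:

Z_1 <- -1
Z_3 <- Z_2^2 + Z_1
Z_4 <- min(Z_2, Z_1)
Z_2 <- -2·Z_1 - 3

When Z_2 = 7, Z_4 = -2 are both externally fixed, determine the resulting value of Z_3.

48

The joint intervention fixes Z_2 = 7, Z_4 = -2, removing each variable's own equation.
Z_3 = Z_2^2 + Z_1  [with Z_2=7, Z_1=-1]  = 48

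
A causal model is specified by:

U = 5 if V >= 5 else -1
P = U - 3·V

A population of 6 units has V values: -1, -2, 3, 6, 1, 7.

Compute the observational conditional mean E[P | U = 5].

Conditioning on U=5 selects the 2 unit(s) with V ∈ {6, 7}. Their P values: -13, -16. Mean = -14.5.

-14.5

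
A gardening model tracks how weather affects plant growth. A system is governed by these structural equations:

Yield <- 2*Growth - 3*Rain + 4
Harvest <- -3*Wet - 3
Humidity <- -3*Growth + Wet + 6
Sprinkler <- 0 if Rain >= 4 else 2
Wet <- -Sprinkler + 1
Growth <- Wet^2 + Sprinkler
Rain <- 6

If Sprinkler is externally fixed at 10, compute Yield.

168

Under do(Sprinkler=10), the mechanism Sprinkler <- 0 if Rain >= 4 else 2 is discarded; Sprinkler is fixed at 10.
Wet = -Sprinkler + 1  [with Sprinkler=10]  = -9
Growth = Wet^2 + Sprinkler  [with Wet=-9, Sprinkler=10]  = 91
Yield = 2*Growth - 3*Rain + 4  [with Growth=91, Rain=6]  = 168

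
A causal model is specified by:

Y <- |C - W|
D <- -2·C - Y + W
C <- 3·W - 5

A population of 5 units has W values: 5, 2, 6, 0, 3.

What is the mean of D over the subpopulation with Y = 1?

-3.5

E[D|Y=1] averages over only the 2 units with Y=1 (W = 2, 3): D = -1, -6, mean -3.5.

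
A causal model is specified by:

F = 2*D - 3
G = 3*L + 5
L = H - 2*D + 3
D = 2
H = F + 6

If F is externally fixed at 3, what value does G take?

29

do(F=3) replaces the equation F = 2*D - 3 with the constant F = 3.
H = F + 6  [with F=3]  = 9
L = H - 2*D + 3  [with H=9, D=2]  = 8
G = 3*L + 5  [with L=8]  = 29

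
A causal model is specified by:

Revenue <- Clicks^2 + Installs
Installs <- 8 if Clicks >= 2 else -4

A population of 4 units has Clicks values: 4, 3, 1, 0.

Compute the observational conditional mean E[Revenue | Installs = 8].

20.5

Observing Installs=8 restricts to units where Installs's equation naturally yields 8: Clicks ∈ {4, 3}. In that subpopulation Revenue = 24, 17, mean 20.5.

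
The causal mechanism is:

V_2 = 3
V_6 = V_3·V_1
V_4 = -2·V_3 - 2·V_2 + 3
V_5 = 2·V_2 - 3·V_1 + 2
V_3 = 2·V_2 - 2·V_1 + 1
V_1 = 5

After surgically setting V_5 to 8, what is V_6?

-15

The intervention breaks the incoming arrows to V_5: V_5 = 2·V_2 - 3·V_1 + 2 no longer applies, and V_5 = 8.
Since V_6 is not a descendant of the intervened variable, it is unaffected.
V_3 = 2·V_2 - 2·V_1 + 1  [with V_2=3, V_1=5]  = -3
V_6 = V_3·V_1  [with V_3=-3, V_1=5]  = -15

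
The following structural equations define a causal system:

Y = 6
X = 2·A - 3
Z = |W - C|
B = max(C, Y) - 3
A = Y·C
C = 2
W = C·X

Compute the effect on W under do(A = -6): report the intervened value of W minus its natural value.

The intervention breaks the incoming arrows to A: A = Y·C no longer applies, and A = -6.
X = 2·A - 3  [with A=-6]  = -15
W = C·X  [with C=2, X=-15]  = -30
Without intervention: A = Y·C  [with Y=6, C=2]  = 12; X = 2·A - 3  [with A=12]  = 21; W = C·X  [with C=2, X=21]  = 42.
Change = -30 − 42 = -72.

-72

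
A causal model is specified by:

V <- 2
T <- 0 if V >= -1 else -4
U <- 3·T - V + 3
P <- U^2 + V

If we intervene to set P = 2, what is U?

Under do(P=2), the mechanism P <- U^2 + V is discarded; P is fixed at 2.
Since U is not a descendant of the intervened variable, it is unaffected.
T = 0 if V >= -1 else -4  [with V=2]  = 0
U = 3·T - V + 3  [with T=0, V=2]  = 1

1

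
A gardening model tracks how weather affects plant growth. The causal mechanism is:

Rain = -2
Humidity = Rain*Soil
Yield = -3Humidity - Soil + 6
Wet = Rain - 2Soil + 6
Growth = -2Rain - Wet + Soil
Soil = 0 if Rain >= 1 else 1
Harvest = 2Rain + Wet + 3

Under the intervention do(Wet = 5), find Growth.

The intervention breaks the incoming arrows to Wet: Wet = Rain - 2Soil + 6 no longer applies, and Wet = 5.
Soil = 0 if Rain >= 1 else 1  [with Rain=-2]  = 1
Growth = -2Rain - Wet + Soil  [with Rain=-2, Wet=5, Soil=1]  = 0

0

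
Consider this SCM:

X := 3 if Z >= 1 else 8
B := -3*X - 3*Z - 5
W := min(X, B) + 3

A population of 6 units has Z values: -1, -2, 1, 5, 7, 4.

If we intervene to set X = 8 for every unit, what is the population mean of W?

-33

do(X=8) breaks X's dependence on Z. With X=8 fixed, W across the units is -23, -20, -29, -41, -47, -38, mean -33.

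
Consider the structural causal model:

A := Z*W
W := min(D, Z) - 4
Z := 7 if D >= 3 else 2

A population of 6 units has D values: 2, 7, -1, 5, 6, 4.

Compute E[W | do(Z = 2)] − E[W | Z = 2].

1

The intervention sets Z=2 in all 6 units regardless of D. Recomputing W per unit gives -2, -2, -5, -2, -2, -2; average -2.5.
Observing Z=2 restricts to units where Z's equation naturally yields 2: D ∈ {2, -1}. In that subpopulation W = -2, -5, mean -3.5.
Difference = -2.5 − (-3.5) = 1.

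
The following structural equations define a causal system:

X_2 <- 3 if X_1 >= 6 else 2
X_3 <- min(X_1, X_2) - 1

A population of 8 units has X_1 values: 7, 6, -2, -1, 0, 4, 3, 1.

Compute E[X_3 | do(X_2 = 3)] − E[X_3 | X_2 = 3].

Under do(X_2=3), X_2's equation is replaced by X_2=3 for every unit. Per-unit X_3: 2, 2, -3, -2, -1, 2, 2, 0. Mean = 0.25.
E[X_3|X_2=3] averages over only the 2 units with X_2=3 (X_1 = 7, 6): X_3 = 2, 2, mean 2.
Difference = 0.25 − 2 = -1.75.

-1.75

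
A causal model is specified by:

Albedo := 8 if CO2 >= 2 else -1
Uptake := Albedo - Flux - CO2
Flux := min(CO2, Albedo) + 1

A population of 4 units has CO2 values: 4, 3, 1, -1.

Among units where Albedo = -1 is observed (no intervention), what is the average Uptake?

E[Uptake|Albedo=-1] averages over only the 2 units with Albedo=-1 (CO2 = 1, -1): Uptake = -2, 0, mean -1.

-1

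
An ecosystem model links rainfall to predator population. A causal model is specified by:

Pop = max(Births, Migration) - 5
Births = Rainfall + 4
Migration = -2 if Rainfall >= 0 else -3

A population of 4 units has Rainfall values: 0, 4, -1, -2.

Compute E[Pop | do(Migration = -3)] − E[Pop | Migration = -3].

Under do(Migration=-3), Migration's equation is replaced by Migration=-3 for every unit. Per-unit Pop: -1, 3, -2, -3. Mean = -0.75.
Conditioning on Migration=-3 selects the 2 unit(s) with Rainfall ∈ {-1, -2}. Their Pop values: -2, -3. Mean = -2.5.
Difference = -0.75 − (-2.5) = 1.75.

1.75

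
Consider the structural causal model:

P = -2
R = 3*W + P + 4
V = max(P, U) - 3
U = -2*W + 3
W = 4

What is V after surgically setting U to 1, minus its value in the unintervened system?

3

do(U=1) replaces the equation U = -2*W + 3 with the constant U = 1.
V = max(P, U) - 3  [with P=-2, U=1]  = -2
Without intervention: U = -2*W + 3  [with W=4]  = -5; V = max(P, U) - 3  [with P=-2, U=-5]  = -5.
Change = -2 − (-5) = 3.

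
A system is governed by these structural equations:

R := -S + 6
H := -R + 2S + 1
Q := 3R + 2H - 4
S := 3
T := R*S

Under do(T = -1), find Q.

do(T=-1) replaces the equation T := R*S with the constant T = -1.
Q is not downstream of the intervention, so its value is determined by the original equations.
R = -S + 6  [with S=3]  = 3
H = -R + 2S + 1  [with R=3, S=3]  = 4
Q = 3R + 2H - 4  [with R=3, H=4]  = 13

13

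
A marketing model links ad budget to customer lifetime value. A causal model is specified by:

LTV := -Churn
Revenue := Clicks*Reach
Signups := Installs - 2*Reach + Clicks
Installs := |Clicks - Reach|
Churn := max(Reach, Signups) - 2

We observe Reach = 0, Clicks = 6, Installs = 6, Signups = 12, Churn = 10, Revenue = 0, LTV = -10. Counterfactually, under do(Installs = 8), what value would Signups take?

The intervention breaks the incoming arrows to Installs: Installs := |Clicks - Reach| no longer applies, and Installs = 8.
Signups = Installs - 2*Reach + Clicks  [with Installs=8, Reach=0, Clicks=6]  = 14

14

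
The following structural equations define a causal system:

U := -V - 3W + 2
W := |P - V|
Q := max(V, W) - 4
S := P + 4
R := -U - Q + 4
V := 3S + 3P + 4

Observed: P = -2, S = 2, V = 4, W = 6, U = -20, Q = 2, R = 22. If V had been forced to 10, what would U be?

do(V=10) replaces the equation V := 3S + 3P + 4 with the constant V = 10.
W = |P - V|  [with P=-2, V=10]  = 12
U = -V - 3W + 2  [with V=10, W=12]  = -44

-44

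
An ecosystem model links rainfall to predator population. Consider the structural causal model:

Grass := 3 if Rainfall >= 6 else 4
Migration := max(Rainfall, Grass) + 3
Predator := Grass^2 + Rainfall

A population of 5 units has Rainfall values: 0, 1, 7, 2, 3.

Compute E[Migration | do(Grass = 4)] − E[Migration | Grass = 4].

The intervention sets Grass=4 in all 5 units regardless of Rainfall. Recomputing Migration per unit gives 7, 7, 10, 7, 7; average 7.6.
Observing Grass=4 restricts to units where Grass's equation naturally yields 4: Rainfall ∈ {0, 1, 2, 3}. In that subpopulation Migration = 7, 7, 7, 7, mean 7.
Difference = 7.6 − 7 = 0.6.

0.6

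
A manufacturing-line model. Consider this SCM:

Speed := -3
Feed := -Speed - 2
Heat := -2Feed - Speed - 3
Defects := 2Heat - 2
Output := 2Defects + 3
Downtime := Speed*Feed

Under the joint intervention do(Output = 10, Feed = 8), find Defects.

-34

Setting Output = 10, Feed = 8 by intervention discards those variables' equations.
Heat = -2Feed - Speed - 3  [with Feed=8, Speed=-3]  = -16
Defects = 2Heat - 2  [with Heat=-16]  = -34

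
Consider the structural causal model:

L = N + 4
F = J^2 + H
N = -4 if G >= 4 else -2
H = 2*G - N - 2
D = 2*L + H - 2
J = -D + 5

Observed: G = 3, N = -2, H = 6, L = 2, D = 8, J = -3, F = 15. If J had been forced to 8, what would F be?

70

Intervening sets J = 8 and removes its equation (J = -D + 5).
N = -4 if G >= 4 else -2  [with G=3]  = -2
H = 2*G - N - 2  [with G=3, N=-2]  = 6
F = J^2 + H  [with J=8, H=6]  = 70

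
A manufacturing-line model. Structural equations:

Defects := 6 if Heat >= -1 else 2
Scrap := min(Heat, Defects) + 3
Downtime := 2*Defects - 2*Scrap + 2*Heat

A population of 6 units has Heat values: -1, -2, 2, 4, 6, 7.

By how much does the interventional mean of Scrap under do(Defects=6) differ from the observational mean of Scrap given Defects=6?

Under do(Defects=6), Defects's equation is replaced by Defects=6 for every unit. Per-unit Scrap: 2, 1, 5, 7, 9, 9. Mean = 5.5.
E[Scrap|Defects=6] averages over only the 5 units with Defects=6 (Heat = -1, 2, 4, 6, 7): Scrap = 2, 5, 7, 9, 9, mean 6.4.
Difference = 5.5 − 6.4 = -0.9.

-0.9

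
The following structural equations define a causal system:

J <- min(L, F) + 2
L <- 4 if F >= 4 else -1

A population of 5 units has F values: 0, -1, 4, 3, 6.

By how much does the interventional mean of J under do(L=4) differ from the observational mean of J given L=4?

The intervention sets L=4 in all 5 units regardless of F. Recomputing J per unit gives 2, 1, 6, 5, 6; average 4.
Observing L=4 restricts to units where L's equation naturally yields 4: F ∈ {4, 6}. In that subpopulation J = 6, 6, mean 6.
Difference = 4 − 6 = -2.

-2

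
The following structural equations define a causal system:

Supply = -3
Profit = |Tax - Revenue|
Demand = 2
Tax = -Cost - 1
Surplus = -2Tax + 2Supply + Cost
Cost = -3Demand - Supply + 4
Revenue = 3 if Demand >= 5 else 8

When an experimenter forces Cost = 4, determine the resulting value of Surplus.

The intervention breaks the incoming arrows to Cost: Cost = -3Demand - Supply + 4 no longer applies, and Cost = 4.
Tax = -Cost - 1  [with Cost=4]  = -5
Surplus = -2Tax + 2Supply + Cost  [with Tax=-5, Supply=-3, Cost=4]  = 8

8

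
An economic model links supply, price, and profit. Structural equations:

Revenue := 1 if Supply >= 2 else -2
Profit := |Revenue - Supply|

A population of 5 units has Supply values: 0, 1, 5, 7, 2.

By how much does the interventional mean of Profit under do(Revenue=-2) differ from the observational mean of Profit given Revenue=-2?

2.5

do(Revenue=-2) breaks Revenue's dependence on Supply. With Revenue=-2 fixed, Profit across the units is 2, 3, 7, 9, 4, mean 5.
Observing Revenue=-2 restricts to units where Revenue's equation naturally yields -2: Supply ∈ {0, 1}. In that subpopulation Profit = 2, 3, mean 2.5.
Difference = 5 − 2.5 = 2.5.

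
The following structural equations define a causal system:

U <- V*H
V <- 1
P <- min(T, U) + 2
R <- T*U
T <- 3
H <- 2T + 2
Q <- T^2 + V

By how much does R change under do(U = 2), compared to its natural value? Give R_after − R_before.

-18

Under do(U=2), the mechanism U <- V*H is discarded; U is fixed at 2.
R = T*U  [with T=3, U=2]  = 6
Without intervention: H = 2T + 2  [with T=3]  = 8; U = V*H  [with V=1, H=8]  = 8; R = T*U  [with T=3, U=8]  = 24.
Change = 6 − 24 = -18.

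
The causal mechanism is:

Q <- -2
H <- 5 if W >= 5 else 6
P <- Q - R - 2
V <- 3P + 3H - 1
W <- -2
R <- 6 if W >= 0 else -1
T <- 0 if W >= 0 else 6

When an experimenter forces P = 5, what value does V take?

The intervention breaks the incoming arrows to P: P <- Q - R - 2 no longer applies, and P = 5.
H = 5 if W >= 5 else 6  [with W=-2]  = 6
V = 3P + 3H - 1  [with P=5, H=6]  = 32

32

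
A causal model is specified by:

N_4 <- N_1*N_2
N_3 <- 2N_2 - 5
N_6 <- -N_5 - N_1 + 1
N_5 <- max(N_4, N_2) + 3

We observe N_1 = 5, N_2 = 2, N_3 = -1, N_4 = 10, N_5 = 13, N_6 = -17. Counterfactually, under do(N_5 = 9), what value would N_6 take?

The intervention breaks the incoming arrows to N_5: N_5 <- max(N_4, N_2) + 3 no longer applies, and N_5 = 9.
N_6 = -N_5 - N_1 + 1  [with N_5=9, N_1=5]  = -13

-13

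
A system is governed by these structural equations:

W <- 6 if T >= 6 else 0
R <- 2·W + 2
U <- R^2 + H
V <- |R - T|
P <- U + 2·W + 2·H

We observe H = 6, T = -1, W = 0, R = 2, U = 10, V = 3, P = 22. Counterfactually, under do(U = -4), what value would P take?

8

Under do(U=-4), the mechanism U <- R^2 + H is discarded; U is fixed at -4.
W = 6 if T >= 6 else 0  [with T=-1]  = 0
P = U + 2·W + 2·H  [with U=-4, W=0, H=6]  = 8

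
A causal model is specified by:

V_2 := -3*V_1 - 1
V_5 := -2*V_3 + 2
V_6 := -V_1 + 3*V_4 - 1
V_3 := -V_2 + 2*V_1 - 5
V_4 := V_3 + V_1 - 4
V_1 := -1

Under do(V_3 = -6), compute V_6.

The intervention breaks the incoming arrows to V_3: V_3 := -V_2 + 2*V_1 - 5 no longer applies, and V_3 = -6.
V_4 = V_3 + V_1 - 4  [with V_3=-6, V_1=-1]  = -11
V_6 = -V_1 + 3*V_4 - 1  [with V_1=-1, V_4=-11]  = -33

-33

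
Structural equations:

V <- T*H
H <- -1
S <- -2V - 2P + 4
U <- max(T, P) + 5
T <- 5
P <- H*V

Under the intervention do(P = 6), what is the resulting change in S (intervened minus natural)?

Under do(P=6), the mechanism P <- H*V is discarded; P is fixed at 6.
V = T*H  [with T=5, H=-1]  = -5
S = -2V - 2P + 4  [with V=-5, P=6]  = 2
Without intervention: V = T*H  [with T=5, H=-1]  = -5; P = H*V  [with H=-1, V=-5]  = 5; S = -2V - 2P + 4  [with V=-5, P=5]  = 4.
Change = 2 − 4 = -2.

-2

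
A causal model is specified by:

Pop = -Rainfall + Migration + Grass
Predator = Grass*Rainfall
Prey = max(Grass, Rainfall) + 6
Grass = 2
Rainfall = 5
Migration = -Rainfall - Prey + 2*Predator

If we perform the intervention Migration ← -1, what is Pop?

-4

The intervention breaks the incoming arrows to Migration: Migration = -Rainfall - Prey + 2*Predator no longer applies, and Migration = -1.
Pop = -Rainfall + Migration + Grass  [with Rainfall=5, Migration=-1, Grass=2]  = -4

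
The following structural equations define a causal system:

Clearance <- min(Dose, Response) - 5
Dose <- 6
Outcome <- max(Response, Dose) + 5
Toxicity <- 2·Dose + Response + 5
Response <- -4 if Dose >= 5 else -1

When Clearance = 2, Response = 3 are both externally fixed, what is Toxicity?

20

Setting Clearance = 2, Response = 3 by intervention discards those variables' equations.
Toxicity = 2·Dose + Response + 5  [with Dose=6, Response=3]  = 20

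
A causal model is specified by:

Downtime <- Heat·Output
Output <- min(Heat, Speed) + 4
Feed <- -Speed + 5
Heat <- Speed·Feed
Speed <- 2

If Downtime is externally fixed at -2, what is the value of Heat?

do(Downtime=-2) replaces the equation Downtime <- Heat·Output with the constant Downtime = -2.
Heat is not downstream of the intervention, so its value is determined by the original equations.
Feed = -Speed + 5  [with Speed=2]  = 3
Heat = Speed·Feed  [with Speed=2, Feed=3]  = 6

6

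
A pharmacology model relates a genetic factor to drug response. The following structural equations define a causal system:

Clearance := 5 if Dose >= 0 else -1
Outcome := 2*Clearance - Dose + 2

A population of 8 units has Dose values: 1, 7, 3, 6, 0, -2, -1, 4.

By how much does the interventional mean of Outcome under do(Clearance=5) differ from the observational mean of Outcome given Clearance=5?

Under do(Clearance=5), Clearance's equation is replaced by Clearance=5 for every unit. Per-unit Outcome: 11, 5, 9, 6, 12, 14, 13, 8. Mean = 9.75.
Observing Clearance=5 restricts to units where Clearance's equation naturally yields 5: Dose ∈ {1, 7, 3, 6, 0, 4}. In that subpopulation Outcome = 11, 5, 9, 6, 12, 8, mean 8.5.
Difference = 9.75 − 8.5 = 1.25.

1.25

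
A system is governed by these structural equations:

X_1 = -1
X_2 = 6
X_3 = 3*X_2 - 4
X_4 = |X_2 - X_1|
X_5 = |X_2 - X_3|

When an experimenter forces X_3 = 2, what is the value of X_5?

do(X_3=2) replaces the equation X_3 = 3*X_2 - 4 with the constant X_3 = 2.
X_5 = |X_2 - X_3|  [with X_2=6, X_3=2]  = 4

4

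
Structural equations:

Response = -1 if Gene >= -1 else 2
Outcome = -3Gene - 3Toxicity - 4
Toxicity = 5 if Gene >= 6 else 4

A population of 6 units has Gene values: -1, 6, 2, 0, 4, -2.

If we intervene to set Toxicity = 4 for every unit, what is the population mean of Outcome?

-20.5

The intervention sets Toxicity=4 in all 6 units regardless of Gene. Recomputing Outcome per unit gives -13, -34, -22, -16, -28, -10; average -20.5.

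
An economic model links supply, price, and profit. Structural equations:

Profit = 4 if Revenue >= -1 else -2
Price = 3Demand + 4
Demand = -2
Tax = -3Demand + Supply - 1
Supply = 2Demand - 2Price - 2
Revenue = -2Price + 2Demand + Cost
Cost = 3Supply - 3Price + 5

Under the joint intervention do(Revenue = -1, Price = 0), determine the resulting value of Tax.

The joint intervention fixes Revenue = -1, Price = 0, removing each variable's own equation.
Supply = 2Demand - 2Price - 2  [with Demand=-2, Price=0]  = -6
Tax = -3Demand + Supply - 1  [with Demand=-2, Supply=-6]  = -1

-1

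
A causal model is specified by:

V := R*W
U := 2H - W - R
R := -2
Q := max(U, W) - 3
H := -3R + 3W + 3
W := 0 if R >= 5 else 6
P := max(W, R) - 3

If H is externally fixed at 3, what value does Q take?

The intervention breaks the incoming arrows to H: H := -3R + 3W + 3 no longer applies, and H = 3.
W = 0 if R >= 5 else 6  [with R=-2]  = 6
U = 2H - W - R  [with H=3, W=6, R=-2]  = 2
Q = max(U, W) - 3  [with U=2, W=6]  = 3

3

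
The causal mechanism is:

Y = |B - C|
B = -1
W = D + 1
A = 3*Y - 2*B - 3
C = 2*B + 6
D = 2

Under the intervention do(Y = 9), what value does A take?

26

The intervention breaks the incoming arrows to Y: Y = |B - C| no longer applies, and Y = 9.
A = 3*Y - 2*B - 3  [with Y=9, B=-1]  = 26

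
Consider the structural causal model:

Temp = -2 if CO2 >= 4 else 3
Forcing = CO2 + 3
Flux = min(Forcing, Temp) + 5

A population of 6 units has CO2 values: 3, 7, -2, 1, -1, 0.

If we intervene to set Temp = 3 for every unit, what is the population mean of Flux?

Every unit gets Temp=3 under the intervention. Flux values become 8, 8, 6, 8, 7, 8; E[Flux|do(Temp=3)] = 7.5.

7.5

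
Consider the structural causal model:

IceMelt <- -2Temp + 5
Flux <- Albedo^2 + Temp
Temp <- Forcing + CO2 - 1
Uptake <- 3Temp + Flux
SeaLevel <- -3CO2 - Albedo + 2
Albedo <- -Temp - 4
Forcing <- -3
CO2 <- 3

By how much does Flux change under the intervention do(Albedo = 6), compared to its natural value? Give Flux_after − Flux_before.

Under do(Albedo=6), the mechanism Albedo <- -Temp - 4 is discarded; Albedo is fixed at 6.
Temp = Forcing + CO2 - 1  [with Forcing=-3, CO2=3]  = -1
Flux = Albedo^2 + Temp  [with Albedo=6, Temp=-1]  = 35
Without intervention: Temp = Forcing + CO2 - 1  [with Forcing=-3, CO2=3]  = -1; Albedo = -Temp - 4  [with Temp=-1]  = -3; Flux = Albedo^2 + Temp  [with Albedo=-3, Temp=-1]  = 8.
Change = 35 − 8 = 27.

27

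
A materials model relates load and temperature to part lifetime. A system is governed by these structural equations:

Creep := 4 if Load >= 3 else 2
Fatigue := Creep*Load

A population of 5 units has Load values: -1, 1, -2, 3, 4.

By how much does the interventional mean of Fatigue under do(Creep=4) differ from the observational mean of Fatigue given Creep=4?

-10

do(Creep=4) breaks Creep's dependence on Load. With Creep=4 fixed, Fatigue across the units is -4, 4, -8, 12, 16, mean 4.
Conditioning on Creep=4 selects the 2 unit(s) with Load ∈ {3, 4}. Their Fatigue values: 12, 16. Mean = 14.
Difference = 4 − 14 = -10.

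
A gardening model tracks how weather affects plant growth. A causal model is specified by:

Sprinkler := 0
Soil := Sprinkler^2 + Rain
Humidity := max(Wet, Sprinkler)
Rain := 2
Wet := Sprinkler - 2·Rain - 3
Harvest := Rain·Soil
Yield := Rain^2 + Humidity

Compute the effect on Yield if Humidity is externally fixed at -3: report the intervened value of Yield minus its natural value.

The intervention breaks the incoming arrows to Humidity: Humidity := max(Wet, Sprinkler) no longer applies, and Humidity = -3.
Yield = Rain^2 + Humidity  [with Rain=2, Humidity=-3]  = 1
Without intervention: Wet = Sprinkler - 2·Rain - 3  [with Sprinkler=0, Rain=2]  = -7; Humidity = max(Wet, Sprinkler)  [with Wet=-7, Sprinkler=0]  = 0; Yield = Rain^2 + Humidity  [with Rain=2, Humidity=0]  = 4.
Change = 1 − 4 = -3.

-3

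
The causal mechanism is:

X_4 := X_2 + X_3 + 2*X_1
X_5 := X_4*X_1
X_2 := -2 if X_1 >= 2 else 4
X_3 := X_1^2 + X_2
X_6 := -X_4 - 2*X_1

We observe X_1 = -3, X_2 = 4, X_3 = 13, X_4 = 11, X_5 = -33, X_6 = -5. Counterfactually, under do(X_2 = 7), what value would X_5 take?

-51

do(X_2=7) replaces the equation X_2 := -2 if X_1 >= 2 else 4 with the constant X_2 = 7.
X_3 = X_1^2 + X_2  [with X_1=-3, X_2=7]  = 16
X_4 = X_2 + X_3 + 2*X_1  [with X_2=7, X_3=16, X_1=-3]  = 17
X_5 = X_4*X_1  [with X_4=17, X_1=-3]  = -51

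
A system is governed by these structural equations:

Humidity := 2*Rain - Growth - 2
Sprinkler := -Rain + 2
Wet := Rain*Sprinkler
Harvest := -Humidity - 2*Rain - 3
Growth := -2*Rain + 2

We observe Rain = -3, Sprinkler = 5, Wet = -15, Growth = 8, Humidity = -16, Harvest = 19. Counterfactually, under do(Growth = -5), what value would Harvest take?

6

Under do(Growth=-5), the mechanism Growth := -2*Rain + 2 is discarded; Growth is fixed at -5.
Humidity = 2*Rain - Growth - 2  [with Rain=-3, Growth=-5]  = -3
Harvest = -Humidity - 2*Rain - 3  [with Humidity=-3, Rain=-3]  = 6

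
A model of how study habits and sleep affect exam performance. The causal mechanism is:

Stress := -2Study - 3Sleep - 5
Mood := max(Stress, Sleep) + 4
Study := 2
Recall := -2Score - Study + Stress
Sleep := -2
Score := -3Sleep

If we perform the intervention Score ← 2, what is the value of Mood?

Intervening sets Score = 2 and removes its equation (Score := -3Sleep).
No directed path runs from Score to Mood, so Mood keeps its natural value.
Stress = -2Study - 3Sleep - 5  [with Study=2, Sleep=-2]  = -3
Mood = max(Stress, Sleep) + 4  [with Stress=-3, Sleep=-2]  = 2

2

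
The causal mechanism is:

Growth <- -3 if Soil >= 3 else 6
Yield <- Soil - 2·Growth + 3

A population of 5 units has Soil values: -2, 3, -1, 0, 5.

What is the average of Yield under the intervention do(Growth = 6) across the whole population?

-8

do(Growth=6) breaks Growth's dependence on Soil. With Growth=6 fixed, Yield across the units is -11, -6, -10, -9, -4, mean -8.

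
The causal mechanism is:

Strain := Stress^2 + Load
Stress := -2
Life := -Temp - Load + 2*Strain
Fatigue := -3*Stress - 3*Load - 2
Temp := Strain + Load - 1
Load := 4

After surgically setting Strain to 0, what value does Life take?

-7

The intervention breaks the incoming arrows to Strain: Strain := Stress^2 + Load no longer applies, and Strain = 0.
Temp = Strain + Load - 1  [with Strain=0, Load=4]  = 3
Life = -Temp - Load + 2*Strain  [with Temp=3, Load=4, Strain=0]  = -7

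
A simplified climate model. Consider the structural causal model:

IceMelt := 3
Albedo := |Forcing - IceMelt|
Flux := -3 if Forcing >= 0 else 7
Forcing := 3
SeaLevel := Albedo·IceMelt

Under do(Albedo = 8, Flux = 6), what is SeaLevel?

The joint intervention fixes Albedo = 8, Flux = 6, removing each variable's own equation.
SeaLevel = Albedo·IceMelt  [with Albedo=8, IceMelt=3]  = 24

24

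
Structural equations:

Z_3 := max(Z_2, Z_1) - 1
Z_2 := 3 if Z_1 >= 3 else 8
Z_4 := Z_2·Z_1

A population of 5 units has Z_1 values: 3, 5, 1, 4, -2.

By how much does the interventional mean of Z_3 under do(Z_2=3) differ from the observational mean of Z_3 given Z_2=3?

-0.4

do(Z_2=3) breaks Z_2's dependence on Z_1. With Z_2=3 fixed, Z_3 across the units is 2, 4, 2, 3, 2, mean 2.6.
E[Z_3|Z_2=3] averages over only the 3 units with Z_2=3 (Z_1 = 3, 5, 4): Z_3 = 2, 4, 3, mean 3.
Difference = 2.6 − 3 = -0.4.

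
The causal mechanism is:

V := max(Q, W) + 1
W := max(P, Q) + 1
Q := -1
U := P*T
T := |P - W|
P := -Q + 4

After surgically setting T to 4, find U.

20

Under do(T=4), the mechanism T := |P - W| is discarded; T is fixed at 4.
P = -Q + 4  [with Q=-1]  = 5
U = P*T  [with P=5, T=4]  = 20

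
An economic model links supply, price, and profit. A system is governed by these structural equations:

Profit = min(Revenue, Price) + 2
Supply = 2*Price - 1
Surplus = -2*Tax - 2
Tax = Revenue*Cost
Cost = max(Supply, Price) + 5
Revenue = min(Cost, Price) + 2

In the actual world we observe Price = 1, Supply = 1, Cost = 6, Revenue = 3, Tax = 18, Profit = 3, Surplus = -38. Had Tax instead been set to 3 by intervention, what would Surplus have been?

Under do(Tax=3), the mechanism Tax = Revenue*Cost is discarded; Tax is fixed at 3.
Surplus = -2*Tax - 2  [with Tax=3]  = -8

-8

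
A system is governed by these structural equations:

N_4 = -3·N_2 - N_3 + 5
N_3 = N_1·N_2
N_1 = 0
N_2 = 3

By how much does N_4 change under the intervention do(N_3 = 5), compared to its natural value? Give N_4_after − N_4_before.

The intervention breaks the incoming arrows to N_3: N_3 = N_1·N_2 no longer applies, and N_3 = 5.
N_4 = -3·N_2 - N_3 + 5  [with N_2=3, N_3=5]  = -9
Without intervention: N_3 = N_1·N_2  [with N_1=0, N_2=3]  = 0; N_4 = -3·N_2 - N_3 + 5  [with N_2=3, N_3=0]  = -4.
Change = -9 − (-4) = -5.

-5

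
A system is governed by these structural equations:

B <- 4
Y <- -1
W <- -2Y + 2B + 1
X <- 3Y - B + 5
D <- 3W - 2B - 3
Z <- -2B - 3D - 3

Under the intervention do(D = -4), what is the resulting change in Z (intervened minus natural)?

The intervention breaks the incoming arrows to D: D <- 3W - 2B - 3 no longer applies, and D = -4.
Z = -2B - 3D - 3  [with B=4, D=-4]  = 1
Without intervention: W = -2Y + 2B + 1  [with Y=-1, B=4]  = 11; D = 3W - 2B - 3  [with W=11, B=4]  = 22; Z = -2B - 3D - 3  [with B=4, D=22]  = -77.
Change = 1 − (-77) = 78.

78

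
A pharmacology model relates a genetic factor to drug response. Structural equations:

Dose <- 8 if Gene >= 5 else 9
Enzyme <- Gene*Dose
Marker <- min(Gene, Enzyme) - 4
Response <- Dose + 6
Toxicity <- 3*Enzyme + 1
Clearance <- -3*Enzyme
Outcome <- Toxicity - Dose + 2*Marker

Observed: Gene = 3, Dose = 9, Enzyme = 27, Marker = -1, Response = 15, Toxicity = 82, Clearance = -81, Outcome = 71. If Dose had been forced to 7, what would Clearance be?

-63

Under do(Dose=7), the mechanism Dose <- 8 if Gene >= 5 else 9 is discarded; Dose is fixed at 7.
Enzyme = Gene*Dose  [with Gene=3, Dose=7]  = 21
Clearance = -3*Enzyme  [with Enzyme=21]  = -63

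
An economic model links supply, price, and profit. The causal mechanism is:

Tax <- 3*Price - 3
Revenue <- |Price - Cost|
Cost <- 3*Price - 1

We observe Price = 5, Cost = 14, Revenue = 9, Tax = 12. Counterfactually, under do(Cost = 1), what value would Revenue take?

4

The intervention breaks the incoming arrows to Cost: Cost <- 3*Price - 1 no longer applies, and Cost = 1.
Revenue = |Price - Cost|  [with Price=5, Cost=1]  = 4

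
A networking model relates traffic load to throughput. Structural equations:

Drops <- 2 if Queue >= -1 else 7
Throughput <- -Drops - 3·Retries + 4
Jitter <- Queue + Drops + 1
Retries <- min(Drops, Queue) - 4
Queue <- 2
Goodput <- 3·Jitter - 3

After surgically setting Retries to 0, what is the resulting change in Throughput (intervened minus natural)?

-6

do(Retries=0) replaces the equation Retries <- min(Drops, Queue) - 4 with the constant Retries = 0.
Drops = 2 if Queue >= -1 else 7  [with Queue=2]  = 2
Throughput = -Drops - 3·Retries + 4  [with Drops=2, Retries=0]  = 2
Without intervention: Drops = 2 if Queue >= -1 else 7  [with Queue=2]  = 2; Retries = min(Drops, Queue) - 4  [with Drops=2, Queue=2]  = -2; Throughput = -Drops - 3·Retries + 4  [with Drops=2, Retries=-2]  = 8.
Change = 2 − 8 = -6.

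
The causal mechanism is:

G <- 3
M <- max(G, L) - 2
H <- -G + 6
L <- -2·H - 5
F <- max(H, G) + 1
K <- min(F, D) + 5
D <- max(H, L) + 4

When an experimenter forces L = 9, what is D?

Intervening sets L = 9 and removes its equation (L <- -2·H - 5).
H = -G + 6  [with G=3]  = 3
D = max(H, L) + 4  [with H=3, L=9]  = 13

13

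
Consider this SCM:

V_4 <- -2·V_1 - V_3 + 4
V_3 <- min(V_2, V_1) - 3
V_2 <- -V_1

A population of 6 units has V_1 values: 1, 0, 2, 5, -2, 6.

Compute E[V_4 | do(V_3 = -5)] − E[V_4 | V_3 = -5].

Under do(V_3=-5), V_3's equation is replaced by V_3=-5 for every unit. Per-unit V_4: 7, 9, 5, -1, 13, -3. Mean = 5.
E[V_4|V_3=-5] averages over only the 2 units with V_3=-5 (V_1 = 2, -2): V_4 = 5, 13, mean 9.
Difference = 5 − 9 = -4.

-4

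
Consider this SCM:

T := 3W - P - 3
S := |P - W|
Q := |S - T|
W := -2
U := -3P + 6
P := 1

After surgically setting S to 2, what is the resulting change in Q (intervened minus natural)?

The intervention breaks the incoming arrows to S: S := |P - W| no longer applies, and S = 2.
T = 3W - P - 3  [with W=-2, P=1]  = -10
Q = |S - T|  [with S=2, T=-10]  = 12
Without intervention: S = |P - W|  [with P=1, W=-2]  = 3; T = 3W - P - 3  [with W=-2, P=1]  = -10; Q = |S - T|  [with S=3, T=-10]  = 13.
Change = 12 − 13 = -1.

-1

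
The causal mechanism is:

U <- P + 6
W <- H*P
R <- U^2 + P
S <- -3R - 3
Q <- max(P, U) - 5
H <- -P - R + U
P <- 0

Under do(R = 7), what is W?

0

The intervention breaks the incoming arrows to R: R <- U^2 + P no longer applies, and R = 7.
U = P + 6  [with P=0]  = 6
H = -P - R + U  [with P=0, R=7, U=6]  = -1
W = H*P  [with H=-1, P=0]  = 0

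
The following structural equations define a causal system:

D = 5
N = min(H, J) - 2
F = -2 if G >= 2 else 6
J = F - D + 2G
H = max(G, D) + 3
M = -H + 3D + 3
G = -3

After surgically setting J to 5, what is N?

3

The intervention breaks the incoming arrows to J: J = F - D + 2G no longer applies, and J = 5.
H = max(G, D) + 3  [with G=-3, D=5]  = 8
N = min(H, J) - 2  [with H=8, J=5]  = 3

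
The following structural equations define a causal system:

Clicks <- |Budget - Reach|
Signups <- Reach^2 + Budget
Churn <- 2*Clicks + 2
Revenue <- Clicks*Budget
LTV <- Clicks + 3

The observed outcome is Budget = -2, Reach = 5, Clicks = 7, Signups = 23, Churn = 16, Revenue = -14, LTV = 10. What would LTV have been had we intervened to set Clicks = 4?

The intervention breaks the incoming arrows to Clicks: Clicks <- |Budget - Reach| no longer applies, and Clicks = 4.
LTV = Clicks + 3  [with Clicks=4]  = 7

7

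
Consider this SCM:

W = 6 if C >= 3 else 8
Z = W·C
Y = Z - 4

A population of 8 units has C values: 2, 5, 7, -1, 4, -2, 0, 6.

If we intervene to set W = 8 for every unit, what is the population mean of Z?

21

Under do(W=8), W's equation is replaced by W=8 for every unit. Per-unit Z: 16, 40, 56, -8, 32, -16, 0, 48. Mean = 21.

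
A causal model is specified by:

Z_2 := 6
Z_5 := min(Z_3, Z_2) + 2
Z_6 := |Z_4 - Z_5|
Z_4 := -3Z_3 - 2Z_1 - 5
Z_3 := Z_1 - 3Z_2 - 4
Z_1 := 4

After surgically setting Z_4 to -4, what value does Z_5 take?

Intervening sets Z_4 = -4 and removes its equation (Z_4 := -3Z_3 - 2Z_1 - 5).
No directed path runs from Z_4 to Z_5, so Z_5 keeps its natural value.
Z_3 = Z_1 - 3Z_2 - 4  [with Z_1=4, Z_2=6]  = -18
Z_5 = min(Z_3, Z_2) + 2  [with Z_3=-18, Z_2=6]  = -16

-16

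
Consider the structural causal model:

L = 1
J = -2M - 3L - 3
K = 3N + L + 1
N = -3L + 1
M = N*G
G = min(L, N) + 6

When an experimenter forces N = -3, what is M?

-9

Under do(N=-3), the mechanism N = -3L + 1 is discarded; N is fixed at -3.
G = min(L, N) + 6  [with L=1, N=-3]  = 3
M = N*G  [with N=-3, G=3]  = -9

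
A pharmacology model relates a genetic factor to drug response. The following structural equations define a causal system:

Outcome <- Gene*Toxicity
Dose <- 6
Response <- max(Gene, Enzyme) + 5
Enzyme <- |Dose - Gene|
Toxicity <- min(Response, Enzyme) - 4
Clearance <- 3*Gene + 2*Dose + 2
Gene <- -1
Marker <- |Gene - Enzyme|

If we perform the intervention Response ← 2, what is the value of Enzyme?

do(Response=2) replaces the equation Response <- max(Gene, Enzyme) + 5 with the constant Response = 2.
Enzyme is not downstream of the intervention, so its value is determined by the original equations.
Enzyme = |Dose - Gene|  [with Dose=6, Gene=-1]  = 7

7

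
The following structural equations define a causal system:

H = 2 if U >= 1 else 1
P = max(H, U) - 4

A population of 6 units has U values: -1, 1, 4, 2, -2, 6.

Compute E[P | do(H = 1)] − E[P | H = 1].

The intervention sets H=1 in all 6 units regardless of U. Recomputing P per unit gives -3, -3, 0, -2, -3, 2; average -1.5.
Conditioning on H=1 selects the 2 unit(s) with U ∈ {-1, -2}. Their P values: -3, -3. Mean = -3.
Difference = -1.5 − (-3) = 1.5.

1.5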